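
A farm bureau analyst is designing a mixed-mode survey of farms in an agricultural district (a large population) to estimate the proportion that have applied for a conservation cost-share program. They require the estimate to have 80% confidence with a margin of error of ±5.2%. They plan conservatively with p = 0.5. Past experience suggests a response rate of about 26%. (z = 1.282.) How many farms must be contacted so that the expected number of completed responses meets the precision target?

Completed interviews needed: n₀ = 1.282² × 0.2500 / 0.052² ≈ 151.95 → 152.
At a 26% response rate, contacts needed = 152 / 0.26 ≈ 584.62 → 585.

585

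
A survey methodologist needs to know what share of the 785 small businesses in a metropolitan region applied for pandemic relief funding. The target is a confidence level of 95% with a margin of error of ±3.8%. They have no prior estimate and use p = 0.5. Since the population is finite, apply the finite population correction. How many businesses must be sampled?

For 95% confidence, z = 1.960.
Unadjusted: n₀ = 1.960² × 0.50 × 0.50 / 0.038² ≈ 665.10, so n₀ = 666.
Finite population correction with N = 785: n = n₀ / (1 + (n₀−1)/N) = 666 / (1 + 665/785) = 666 / 1.8471 ≈ 360.56.
Rounding up, n = 361.

361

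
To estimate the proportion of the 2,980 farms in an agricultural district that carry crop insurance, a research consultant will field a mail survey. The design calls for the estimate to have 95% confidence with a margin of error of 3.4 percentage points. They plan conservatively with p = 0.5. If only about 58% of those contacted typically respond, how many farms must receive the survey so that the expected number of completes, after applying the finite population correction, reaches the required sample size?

For 95% confidence, z = 1.960.
Completed interviews needed (unadjusted): n₀ = 1.960² × 0.2500 / 0.034² ≈ 830.80 → 831.
FPC for N = 2,980: n = 831 / (1 + 830/2980) = 831 / 1.2785 ≈ 649.97 → 650.
At a 58% response rate, contacts needed = 650 / 0.58 ≈ 1120.69 → 1121.

1121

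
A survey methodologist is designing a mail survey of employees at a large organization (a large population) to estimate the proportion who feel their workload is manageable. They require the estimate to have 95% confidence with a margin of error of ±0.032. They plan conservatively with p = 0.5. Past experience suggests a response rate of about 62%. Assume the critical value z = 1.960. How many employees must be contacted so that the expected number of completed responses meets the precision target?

1513

Completed interviews needed: n₀ = 1.960² × 0.2500 / 0.032² ≈ 937.89 → 938.
At a 62% response rate, contacts needed = 938 / 0.62 ≈ 1512.90 → 1513.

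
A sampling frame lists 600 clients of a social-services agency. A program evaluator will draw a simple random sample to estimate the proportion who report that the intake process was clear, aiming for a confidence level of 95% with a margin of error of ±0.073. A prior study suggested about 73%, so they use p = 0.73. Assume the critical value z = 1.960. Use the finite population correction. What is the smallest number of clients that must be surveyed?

Unadjusted: n₀ = 1.960² × 0.73 × 0.27 / 0.073² ≈ 142.09, so n₀ = 143.
Finite population correction with N = 600: n = n₀ / (1 + (n₀−1)/N) = 143 / (1 + 142/600) = 143 / 1.2367 ≈ 115.63.
Rounding up, n = 116.

116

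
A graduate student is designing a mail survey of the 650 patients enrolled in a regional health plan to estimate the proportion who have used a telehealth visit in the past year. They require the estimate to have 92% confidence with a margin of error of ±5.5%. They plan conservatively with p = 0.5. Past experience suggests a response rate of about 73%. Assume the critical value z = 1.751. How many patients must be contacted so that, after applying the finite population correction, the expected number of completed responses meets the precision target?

251

Completed interviews needed (unadjusted): n₀ = 1.751² × 0.2500 / 0.055² ≈ 253.39 → 254.
FPC for N = 650: n = 254 / (1 + 253/650) = 254 / 1.3892 ≈ 182.83 → 183.
At a 73% response rate, contacts needed = 183 / 0.73 ≈ 250.68 → 251.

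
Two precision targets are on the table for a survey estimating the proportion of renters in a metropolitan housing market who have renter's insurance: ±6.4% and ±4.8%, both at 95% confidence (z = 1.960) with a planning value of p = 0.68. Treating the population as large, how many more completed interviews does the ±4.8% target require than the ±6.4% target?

At ±6.4%: n = 1.960² × 0.2176 / 0.064² ≈ 204.08 → 205.
At ±4.8%: n = 1.960² × 0.2176 / 0.048² ≈ 362.82 → 363.
Additional respondents: 363 − 205 = 158.

158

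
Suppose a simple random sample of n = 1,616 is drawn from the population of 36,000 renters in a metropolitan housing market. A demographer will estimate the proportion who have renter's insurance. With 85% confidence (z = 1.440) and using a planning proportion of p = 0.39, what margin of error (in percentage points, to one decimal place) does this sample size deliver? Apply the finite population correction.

Finite-population factor: (N−n)/(N−1) = (36000−1616)/(36000−1) = 0.9551.
SE(p̂) = √[p(1−p)/n · (N−n)/(N−1)] = √[0.2379/1616 × 0.9551] = 0.01186.
E = z × SE = 1.440 × 0.01186 = 0.01708 ≈ 1.7 percentage points.

1.7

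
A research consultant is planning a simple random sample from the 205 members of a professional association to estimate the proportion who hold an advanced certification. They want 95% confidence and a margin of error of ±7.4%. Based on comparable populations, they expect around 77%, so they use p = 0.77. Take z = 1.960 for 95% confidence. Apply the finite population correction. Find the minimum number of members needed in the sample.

78

Unadjusted: n₀ = 1.960² × 0.77 × 0.23 / 0.074² ≈ 124.24, so n₀ = 125.
Finite population correction with N = 205: n = n₀ / (1 + (n₀−1)/N) = 125 / (1 + 124/205) = 125 / 1.6049 ≈ 77.89.
Rounding up, n = 78.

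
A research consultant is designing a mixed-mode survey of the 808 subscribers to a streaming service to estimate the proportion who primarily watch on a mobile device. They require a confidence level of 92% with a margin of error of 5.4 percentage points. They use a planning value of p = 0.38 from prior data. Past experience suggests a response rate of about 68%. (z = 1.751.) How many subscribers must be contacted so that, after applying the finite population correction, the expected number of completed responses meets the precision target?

280

Completed interviews needed (unadjusted): n₀ = 1.751² × 0.2356 / 0.054² ≈ 247.72 → 248.
FPC for N = 808: n = 248 / (1 + 247/808) = 248 / 1.3057 ≈ 189.94 → 190.
At a 68% response rate, contacts needed = 190 / 0.68 ≈ 279.41 → 280.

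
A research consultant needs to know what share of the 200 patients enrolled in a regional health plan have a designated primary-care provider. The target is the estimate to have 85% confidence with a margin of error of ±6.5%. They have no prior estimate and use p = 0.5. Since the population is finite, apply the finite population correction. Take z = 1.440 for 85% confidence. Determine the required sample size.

77

Unadjusted: n₀ = 1.440² × 0.50 × 0.50 / 0.065² ≈ 122.70, so n₀ = 123.
Finite population correction with N = 200: n = n₀ / (1 + (n₀−1)/N) = 123 / (1 + 122/200) = 123 / 1.6100 ≈ 76.40.
Rounding up, n = 77.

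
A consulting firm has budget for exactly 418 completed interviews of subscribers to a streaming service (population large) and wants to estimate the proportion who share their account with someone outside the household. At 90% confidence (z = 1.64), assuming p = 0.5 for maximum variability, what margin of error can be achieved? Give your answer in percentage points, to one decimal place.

SE(p̂) = √[p(1−p)/n] = √[0.2500/418] = 0.02446.
E = z × SE = 1.64 × 0.02446 = 0.04011, or 4.0 percentage points.

4.0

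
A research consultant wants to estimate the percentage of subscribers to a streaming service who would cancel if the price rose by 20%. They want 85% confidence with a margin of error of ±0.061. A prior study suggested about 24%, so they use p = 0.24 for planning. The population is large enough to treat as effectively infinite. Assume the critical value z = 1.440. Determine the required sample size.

102

With p = 0.24, p(1−p) = 0.1824.
n = z²·p(1−p)/E² = 1.440² × 0.1824 / 0.061² = 2.0736 × 0.1824 / 0.003721 ≈ 101.65.
Rounding up gives n = 102.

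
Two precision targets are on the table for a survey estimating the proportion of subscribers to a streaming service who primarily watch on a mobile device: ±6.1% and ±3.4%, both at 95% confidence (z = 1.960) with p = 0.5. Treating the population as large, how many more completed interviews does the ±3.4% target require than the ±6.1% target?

At ±6.1%: n = 1.960² × 0.2500 / 0.061² ≈ 258.10 → 259.
At ±3.4%: n = 1.960² × 0.2500 / 0.034² ≈ 830.80 → 831.
Additional respondents: 831 − 259 = 572.

572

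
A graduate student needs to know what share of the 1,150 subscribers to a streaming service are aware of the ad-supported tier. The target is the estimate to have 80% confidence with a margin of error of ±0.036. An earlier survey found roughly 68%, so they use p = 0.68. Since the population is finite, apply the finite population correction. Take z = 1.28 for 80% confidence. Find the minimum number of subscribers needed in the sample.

Unadjusted: n₀ = 1.28² × 0.68 × 0.32 / 0.036² ≈ 275.09, so n₀ = 276.
Finite population correction with N = 1,150: n = n₀ / (1 + (n₀−1)/N) = 276 / (1 + 275/1150) = 276 / 1.2391 ≈ 222.74.
Rounding up, n = 223.

223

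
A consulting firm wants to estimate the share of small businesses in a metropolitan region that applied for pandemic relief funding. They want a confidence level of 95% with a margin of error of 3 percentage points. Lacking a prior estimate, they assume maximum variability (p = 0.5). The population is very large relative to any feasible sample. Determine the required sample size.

1068

For 95% confidence, z = 1.96.
With p = 0.5, p(1−p) = 0.25.
n = z²·p(1−p)/E² = 1.96² × 0.2500 / 0.030² = 3.8416 × 0.2500 / 0.000900 ≈ 1067.11.
Rounding up gives n = 1068.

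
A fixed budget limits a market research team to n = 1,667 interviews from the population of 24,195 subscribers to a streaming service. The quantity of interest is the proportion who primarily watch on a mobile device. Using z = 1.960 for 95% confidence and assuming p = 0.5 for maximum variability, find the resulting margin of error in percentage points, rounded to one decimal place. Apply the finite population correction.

Finite-population factor: (N−n)/(N−1) = (24195−1667)/(24195−1) = 0.9311.
SE(p̂) = √[p(1−p)/n · (N−n)/(N−1)] = √[0.2500/1667 × 0.9311] = 0.01182.
E = z × SE = 1.960 × 0.01182 = 0.02316 ≈ 2.3 percentage points.

2.3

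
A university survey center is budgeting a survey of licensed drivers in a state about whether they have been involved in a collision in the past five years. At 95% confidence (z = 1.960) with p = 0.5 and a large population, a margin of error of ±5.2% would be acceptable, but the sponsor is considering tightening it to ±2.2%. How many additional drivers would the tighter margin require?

1629

At ±5.2%: n = 1.960² × 0.2500 / 0.052² ≈ 355.18 → 356.
At ±2.2%: n = 1.960² × 0.2500 / 0.022² ≈ 1984.30 → 1985.
Additional respondents: 1985 − 356 = 1629.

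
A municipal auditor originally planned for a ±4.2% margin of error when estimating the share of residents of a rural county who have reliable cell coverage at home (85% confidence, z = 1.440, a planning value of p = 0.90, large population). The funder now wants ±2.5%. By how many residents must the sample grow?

193

At ±4.2%: n = 1.440² × 0.0900 / 0.042² ≈ 105.80 → 106.
At ±2.5%: n = 1.440² × 0.0900 / 0.025² ≈ 298.60 → 299.
Additional respondents: 299 − 106 = 193.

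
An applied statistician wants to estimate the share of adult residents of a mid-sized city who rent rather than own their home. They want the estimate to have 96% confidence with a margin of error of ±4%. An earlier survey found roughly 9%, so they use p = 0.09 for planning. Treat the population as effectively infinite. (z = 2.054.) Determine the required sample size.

With p = 0.09, p(1−p) = 0.0819.
n = z²·p(1−p)/E² = 2.054² × 0.0819 / 0.040² = 4.2189 × 0.0819 / 0.001600 ≈ 215.96.
Rounding up gives n = 216.

216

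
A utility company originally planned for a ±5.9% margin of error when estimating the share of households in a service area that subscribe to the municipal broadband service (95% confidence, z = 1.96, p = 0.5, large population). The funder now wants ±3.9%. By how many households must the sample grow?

356

At ±5.9%: n = 1.96² × 0.2500 / 0.059² ≈ 275.90 → 276.
At ±3.9%: n = 1.96² × 0.2500 / 0.039² ≈ 631.43 → 632.
Additional respondents: 632 − 276 = 356.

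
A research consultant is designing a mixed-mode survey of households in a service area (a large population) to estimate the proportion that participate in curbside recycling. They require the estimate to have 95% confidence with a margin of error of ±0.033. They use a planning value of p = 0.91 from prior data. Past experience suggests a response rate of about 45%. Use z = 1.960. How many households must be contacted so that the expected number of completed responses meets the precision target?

Completed interviews needed: n₀ = 1.960² × 0.0819 / 0.033² ≈ 288.91 → 289.
At a 45% response rate, contacts needed = 289 / 0.45 ≈ 642.22 → 643.

643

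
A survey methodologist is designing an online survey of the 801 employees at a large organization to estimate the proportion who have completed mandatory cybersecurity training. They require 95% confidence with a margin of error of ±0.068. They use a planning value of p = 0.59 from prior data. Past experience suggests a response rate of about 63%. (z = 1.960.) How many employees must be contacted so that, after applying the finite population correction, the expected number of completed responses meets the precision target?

Completed interviews needed (unadjusted): n₀ = 1.960² × 0.2419 / 0.068² ≈ 200.97 → 201.
FPC for N = 801: n = 201 / (1 + 200/801) = 201 / 1.2497 ≈ 160.84 → 161.
At a 63% response rate, contacts needed = 161 / 0.63 ≈ 255.56 → 256.

256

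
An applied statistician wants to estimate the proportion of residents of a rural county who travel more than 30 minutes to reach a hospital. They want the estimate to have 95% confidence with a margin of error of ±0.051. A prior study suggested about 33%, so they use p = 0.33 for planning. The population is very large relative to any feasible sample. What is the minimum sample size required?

327

For 95% confidence, z = 1.96.
With p = 0.33, p(1−p) = 0.2211.
n = z²·p(1−p)/E² = 1.96² × 0.2211 / 0.051² = 3.8416 × 0.2211 / 0.002601 ≈ 326.56.
Rounding up gives n = 327.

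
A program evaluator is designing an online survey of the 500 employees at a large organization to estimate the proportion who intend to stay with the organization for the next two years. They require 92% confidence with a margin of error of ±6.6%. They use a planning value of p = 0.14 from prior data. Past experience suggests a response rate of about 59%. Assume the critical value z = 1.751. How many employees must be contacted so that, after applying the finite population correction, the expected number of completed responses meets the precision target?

124

Completed interviews needed (unadjusted): n₀ = 1.751² × 0.1204 / 0.066² ≈ 84.74 → 85.
FPC for N = 500: n = 85 / (1 + 84/500) = 85 / 1.1680 ≈ 72.77 → 73.
At a 59% response rate, contacts needed = 73 / 0.59 ≈ 123.73 → 124.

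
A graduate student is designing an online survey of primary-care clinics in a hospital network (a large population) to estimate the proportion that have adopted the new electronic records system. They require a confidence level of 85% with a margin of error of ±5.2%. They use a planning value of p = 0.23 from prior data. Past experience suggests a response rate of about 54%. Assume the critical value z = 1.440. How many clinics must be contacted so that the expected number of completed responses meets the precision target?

Completed interviews needed: n₀ = 1.440² × 0.1771 / 0.052² ≈ 135.81 → 136.
At a 54% response rate, contacts needed = 136 / 0.54 ≈ 251.85 → 252.

252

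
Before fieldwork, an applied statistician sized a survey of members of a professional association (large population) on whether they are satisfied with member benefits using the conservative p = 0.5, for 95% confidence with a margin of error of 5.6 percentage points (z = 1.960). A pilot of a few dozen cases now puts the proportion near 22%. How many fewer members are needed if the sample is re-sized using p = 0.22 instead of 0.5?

96

Conservative (p = 0.5): n = 1.960² × 0.25 / 0.056² ≈ 306.25 → 307.
Using p = 0.22: p(1−p) = 0.1716, so n = 1.960² × 0.1716 / 0.056² ≈ 210.21 → 211.
Reduction: 307 − 211 = 96.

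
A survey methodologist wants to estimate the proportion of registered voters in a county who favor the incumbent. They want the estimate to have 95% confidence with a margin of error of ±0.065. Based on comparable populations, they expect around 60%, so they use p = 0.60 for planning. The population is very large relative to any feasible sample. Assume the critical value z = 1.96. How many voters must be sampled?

219

With p = 0.60, p(1−p) = 0.2400.
n = z²·p(1−p)/E² = 1.96² × 0.2400 / 0.065² = 3.8416 × 0.2400 / 0.004225 ≈ 218.22.
Rounding up gives n = 219.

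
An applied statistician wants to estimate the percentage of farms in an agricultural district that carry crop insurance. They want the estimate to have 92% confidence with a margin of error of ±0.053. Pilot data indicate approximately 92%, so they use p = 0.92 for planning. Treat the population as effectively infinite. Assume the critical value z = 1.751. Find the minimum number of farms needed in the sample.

81

With p = 0.92, p(1−p) = 0.0736.
n = z²·p(1−p)/E² = 1.751² × 0.0736 / 0.053² = 3.0660 × 0.0736 / 0.002809 ≈ 80.33.
Rounding up gives n = 81.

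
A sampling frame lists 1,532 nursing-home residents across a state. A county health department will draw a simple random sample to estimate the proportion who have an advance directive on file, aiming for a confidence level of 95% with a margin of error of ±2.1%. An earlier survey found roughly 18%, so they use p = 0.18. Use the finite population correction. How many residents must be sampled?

For 95% confidence, z = 1.960.
Unadjusted: n₀ = 1.960² × 0.18 × 0.82 / 0.021² ≈ 1285.76, so n₀ = 1286.
Finite population correction with N = 1,532: n = n₀ / (1 + (n₀−1)/N) = 1286 / (1 + 1285/1532) = 1286 / 1.8388 ≈ 699.38.
Rounding up, n = 700.

700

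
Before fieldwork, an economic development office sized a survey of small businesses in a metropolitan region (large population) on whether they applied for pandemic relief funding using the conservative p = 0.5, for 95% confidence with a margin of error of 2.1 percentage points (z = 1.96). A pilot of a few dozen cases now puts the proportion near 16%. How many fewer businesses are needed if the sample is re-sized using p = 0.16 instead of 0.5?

1007

Conservative (p = 0.5): n = 1.96² × 0.25 / 0.021² ≈ 2177.78 → 2178.
Using p = 0.16: p(1−p) = 0.1344, so n = 1.96² × 0.1344 / 0.021² ≈ 1170.77 → 1171.
Reduction: 2178 − 1171 = 1007.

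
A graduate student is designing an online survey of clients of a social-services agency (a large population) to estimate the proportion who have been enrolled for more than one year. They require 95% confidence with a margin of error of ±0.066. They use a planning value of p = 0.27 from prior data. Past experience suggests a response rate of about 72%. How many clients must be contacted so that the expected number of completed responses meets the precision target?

242

For 95% confidence, z = 1.960.
Completed interviews needed: n₀ = 1.960² × 0.1971 / 0.066² ≈ 173.82 → 174.
At a 72% response rate, contacts needed = 174 / 0.72 ≈ 241.67 → 242.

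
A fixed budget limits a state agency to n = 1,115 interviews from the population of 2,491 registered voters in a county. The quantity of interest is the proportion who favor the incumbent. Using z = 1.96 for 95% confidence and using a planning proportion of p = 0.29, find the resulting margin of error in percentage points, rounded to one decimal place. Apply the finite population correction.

Finite-population factor: (N−n)/(N−1) = (2491−1115)/(2491−1) = 0.5526.
SE(p̂) = √[p(1−p)/n · (N−n)/(N−1)] = √[0.2059/1115 × 0.5526] = 0.01010.
E = z × SE = 1.96 × 0.01010 = 0.01980 ≈ 2.0 percentage points.

2.0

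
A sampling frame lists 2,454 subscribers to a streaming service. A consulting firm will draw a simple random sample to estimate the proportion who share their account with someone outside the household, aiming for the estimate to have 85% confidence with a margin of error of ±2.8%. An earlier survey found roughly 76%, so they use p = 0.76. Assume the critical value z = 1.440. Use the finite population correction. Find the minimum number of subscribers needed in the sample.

Unadjusted: n₀ = 1.440² × 0.76 × 0.24 / 0.028² ≈ 482.43, so n₀ = 483.
Finite population correction with N = 2,454: n = n₀ / (1 + (n₀−1)/N) = 483 / (1 + 482/2454) = 483 / 1.1964 ≈ 403.71.
Rounding up, n = 404.

404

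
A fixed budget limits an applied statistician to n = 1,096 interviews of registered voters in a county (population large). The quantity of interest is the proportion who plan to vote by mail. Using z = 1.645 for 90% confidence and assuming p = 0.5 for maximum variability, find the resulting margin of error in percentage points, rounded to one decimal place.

2.5

SE(p̂) = √[p(1−p)/n] = √[0.2500/1096] = 0.01510.
E = z × SE = 1.645 × 0.01510 = 0.02484, or 2.5 percentage points.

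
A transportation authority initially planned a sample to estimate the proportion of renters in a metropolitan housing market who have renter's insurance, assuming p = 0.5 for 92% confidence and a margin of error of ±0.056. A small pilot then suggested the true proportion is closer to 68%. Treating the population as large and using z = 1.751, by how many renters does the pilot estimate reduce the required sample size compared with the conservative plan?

Conservative (p = 0.5): n = 1.751² × 0.25 / 0.056² ≈ 244.42 → 245.
Using p = 0.68: p(1−p) = 0.2176, so n = 1.751² × 0.2176 / 0.056² ≈ 212.74 → 213.
Reduction: 245 − 213 = 32.

32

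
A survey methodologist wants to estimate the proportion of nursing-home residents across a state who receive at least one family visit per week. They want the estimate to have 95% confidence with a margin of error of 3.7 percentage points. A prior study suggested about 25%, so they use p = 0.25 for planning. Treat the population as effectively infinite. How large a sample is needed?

For 95% confidence, z = 1.96.
With p = 0.25, p(1−p) = 0.1875.
n = z²·p(1−p)/E² = 1.96² × 0.1875 / 0.037² = 3.8416 × 0.1875 / 0.001369 ≈ 526.15.
Rounding up gives n = 527.

527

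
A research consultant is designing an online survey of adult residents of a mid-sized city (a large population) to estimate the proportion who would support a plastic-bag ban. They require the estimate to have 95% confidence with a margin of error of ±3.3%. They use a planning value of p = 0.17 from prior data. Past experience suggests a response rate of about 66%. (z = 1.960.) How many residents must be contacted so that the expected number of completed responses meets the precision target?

755

Completed interviews needed: n₀ = 1.960² × 0.1411 / 0.033² ≈ 497.75 → 498.
At a 66% response rate, contacts needed = 498 / 0.66 ≈ 754.55 → 755.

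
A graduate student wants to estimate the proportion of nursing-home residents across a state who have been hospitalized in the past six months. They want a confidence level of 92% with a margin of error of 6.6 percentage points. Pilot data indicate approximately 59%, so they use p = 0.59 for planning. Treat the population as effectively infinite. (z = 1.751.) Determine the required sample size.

With p = 0.59, p(1−p) = 0.2419.
n = z²·p(1−p)/E² = 1.751² × 0.2419 / 0.066² = 3.0660 × 0.2419 / 0.004356 ≈ 170.26.
Rounding up gives n = 171.

171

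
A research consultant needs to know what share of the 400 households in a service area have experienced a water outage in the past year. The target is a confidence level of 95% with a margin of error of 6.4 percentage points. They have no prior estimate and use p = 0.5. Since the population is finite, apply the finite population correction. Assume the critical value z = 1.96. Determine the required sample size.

149

Unadjusted: n₀ = 1.96² × 0.50 × 0.50 / 0.064² ≈ 234.47, so n₀ = 235.
Finite population correction with N = 400: n = n₀ / (1 + (n₀−1)/N) = 235 / (1 + 234/400) = 235 / 1.5850 ≈ 148.26.
Rounding up, n = 149.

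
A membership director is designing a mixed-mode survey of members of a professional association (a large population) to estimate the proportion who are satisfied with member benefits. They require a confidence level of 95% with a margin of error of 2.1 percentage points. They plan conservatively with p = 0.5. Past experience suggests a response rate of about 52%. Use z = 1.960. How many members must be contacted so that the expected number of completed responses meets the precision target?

4189

Completed interviews needed: n₀ = 1.960² × 0.2500 / 0.021² ≈ 2177.78 → 2178.
At a 52% response rate, contacts needed = 2178 / 0.52 ≈ 4188.46 → 4189.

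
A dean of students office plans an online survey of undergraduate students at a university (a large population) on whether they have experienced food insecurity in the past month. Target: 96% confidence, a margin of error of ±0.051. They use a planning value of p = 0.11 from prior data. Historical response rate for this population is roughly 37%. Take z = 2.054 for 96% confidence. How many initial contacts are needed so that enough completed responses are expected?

Completed interviews needed: n₀ = 2.054² × 0.0979 / 0.051² ≈ 158.80 → 159.
At a 37% response rate, contacts needed = 159 / 0.37 ≈ 429.73 → 430.

430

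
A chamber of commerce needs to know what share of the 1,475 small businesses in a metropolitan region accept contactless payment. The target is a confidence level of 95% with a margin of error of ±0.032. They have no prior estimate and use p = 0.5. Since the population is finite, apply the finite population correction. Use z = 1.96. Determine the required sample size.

574

Unadjusted: n₀ = 1.96² × 0.50 × 0.50 / 0.032² ≈ 937.89, so n₀ = 938.
Finite population correction with N = 1,475: n = n₀ / (1 + (n₀−1)/N) = 938 / (1 + 937/1475) = 938 / 1.6353 ≈ 573.61.
Rounding up, n = 574.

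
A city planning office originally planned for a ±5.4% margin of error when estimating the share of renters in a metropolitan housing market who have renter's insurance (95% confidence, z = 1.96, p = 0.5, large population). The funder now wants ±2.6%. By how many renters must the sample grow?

At ±5.4%: n = 1.96² × 0.2500 / 0.054² ≈ 329.36 → 330.
At ±2.6%: n = 1.96² × 0.2500 / 0.026² ≈ 1420.71 → 1421.
Additional respondents: 1421 − 330 = 1091.

1091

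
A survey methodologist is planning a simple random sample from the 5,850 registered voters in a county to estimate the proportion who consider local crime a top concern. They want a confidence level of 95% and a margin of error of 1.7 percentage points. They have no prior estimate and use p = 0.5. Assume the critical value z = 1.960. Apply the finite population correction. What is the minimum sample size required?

Unadjusted: n₀ = 1.960² × 0.50 × 0.50 / 0.017² ≈ 3323.18, so n₀ = 3324.
Finite population correction with N = 5,850: n = n₀ / (1 + (n₀−1)/N) = 3324 / (1 + 3323/5850) = 3324 / 1.5680 ≈ 2119.85.
Rounding up, n = 2120.

2120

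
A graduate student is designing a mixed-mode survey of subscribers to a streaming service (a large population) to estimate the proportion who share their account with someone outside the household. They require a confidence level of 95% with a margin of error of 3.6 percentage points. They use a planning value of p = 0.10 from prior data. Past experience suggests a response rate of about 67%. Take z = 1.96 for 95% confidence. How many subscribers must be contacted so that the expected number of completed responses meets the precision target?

399

Completed interviews needed: n₀ = 1.96² × 0.0900 / 0.036² ≈ 266.78 → 267.
At a 67% response rate, contacts needed = 267 / 0.67 ≈ 398.51 → 399.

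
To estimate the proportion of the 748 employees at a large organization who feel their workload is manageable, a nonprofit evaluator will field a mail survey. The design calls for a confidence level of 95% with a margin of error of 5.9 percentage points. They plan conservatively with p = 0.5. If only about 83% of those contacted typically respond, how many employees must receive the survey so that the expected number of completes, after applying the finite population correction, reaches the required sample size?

For 95% confidence, z = 1.960.
Completed interviews needed (unadjusted): n₀ = 1.960² × 0.2500 / 0.059² ≈ 275.90 → 276.
FPC for N = 748: n = 276 / (1 + 275/748) = 276 / 1.3676 ≈ 201.81 → 202.
At an 83% response rate, contacts needed = 202 / 0.83 ≈ 243.37 → 244.

244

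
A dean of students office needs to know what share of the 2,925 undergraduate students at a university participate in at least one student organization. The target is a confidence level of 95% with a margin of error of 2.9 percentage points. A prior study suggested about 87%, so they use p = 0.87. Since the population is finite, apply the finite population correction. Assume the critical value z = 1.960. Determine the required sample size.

Unadjusted: n₀ = 1.960² × 0.87 × 0.13 / 0.029² ≈ 516.63, so n₀ = 517.
Finite population correction with N = 2,925: n = n₀ / (1 + (n₀−1)/N) = 517 / (1 + 516/2925) = 517 / 1.1764 ≈ 439.47.
Rounding up, n = 440.

440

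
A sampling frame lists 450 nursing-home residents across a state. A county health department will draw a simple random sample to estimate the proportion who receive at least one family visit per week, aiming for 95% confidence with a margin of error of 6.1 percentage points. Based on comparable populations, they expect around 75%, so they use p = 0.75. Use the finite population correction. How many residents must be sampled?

For 95% confidence, z = 1.960.
Unadjusted: n₀ = 1.960² × 0.75 × 0.25 / 0.061² ≈ 193.58, so n₀ = 194.
Finite population correction with N = 450: n = n₀ / (1 + (n₀−1)/N) = 194 / (1 + 193/450) = 194 / 1.4289 ≈ 135.77.
Rounding up, n = 136.

136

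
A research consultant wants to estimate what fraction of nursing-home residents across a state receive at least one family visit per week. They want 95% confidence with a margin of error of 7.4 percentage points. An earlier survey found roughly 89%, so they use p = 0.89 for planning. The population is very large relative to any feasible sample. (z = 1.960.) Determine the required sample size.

With p = 0.89, p(1−p) = 0.0979.
n = z²·p(1−p)/E² = 1.960² × 0.0979 / 0.074² = 3.8416 × 0.0979 / 0.005476 ≈ 68.68.
Rounding up gives n = 69.

69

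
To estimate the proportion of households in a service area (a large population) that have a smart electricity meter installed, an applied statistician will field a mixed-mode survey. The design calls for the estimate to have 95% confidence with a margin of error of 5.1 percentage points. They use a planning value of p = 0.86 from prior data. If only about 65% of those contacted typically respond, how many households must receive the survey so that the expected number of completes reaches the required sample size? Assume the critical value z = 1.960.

274

Completed interviews needed: n₀ = 1.960² × 0.1204 / 0.051² ≈ 177.83 → 178.
At a 65% response rate, contacts needed = 178 / 0.65 ≈ 273.85 → 274.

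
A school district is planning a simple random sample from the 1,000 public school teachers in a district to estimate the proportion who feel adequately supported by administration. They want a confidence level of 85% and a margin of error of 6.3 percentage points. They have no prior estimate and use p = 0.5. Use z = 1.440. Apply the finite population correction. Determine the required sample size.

Unadjusted: n₀ = 1.440² × 0.50 × 0.50 / 0.063² ≈ 130.61, so n₀ = 131.
Finite population correction with N = 1,000: n = n₀ / (1 + (n₀−1)/N) = 131 / (1 + 130/1000) = 131 / 1.1300 ≈ 115.93.
Rounding up, n = 116.

116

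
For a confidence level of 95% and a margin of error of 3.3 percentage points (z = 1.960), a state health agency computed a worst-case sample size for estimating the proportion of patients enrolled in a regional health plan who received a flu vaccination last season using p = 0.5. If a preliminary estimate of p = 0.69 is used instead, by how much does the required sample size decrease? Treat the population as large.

127

Conservative (p = 0.5): n = 1.960² × 0.25 / 0.033² ≈ 881.91 → 882.
Using p = 0.69: p(1−p) = 0.2139, so n = 1.960² × 0.2139 / 0.033² ≈ 754.56 → 755.
Reduction: 882 − 755 = 127.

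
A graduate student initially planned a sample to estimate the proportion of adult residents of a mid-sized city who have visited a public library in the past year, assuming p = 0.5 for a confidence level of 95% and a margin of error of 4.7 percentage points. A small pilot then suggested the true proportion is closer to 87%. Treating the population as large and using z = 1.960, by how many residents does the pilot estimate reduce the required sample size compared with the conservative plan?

Conservative (p = 0.5): n = 1.960² × 0.25 / 0.047² ≈ 434.77 → 435.
Using p = 0.87: p(1−p) = 0.1131, so n = 1.960² × 0.1131 / 0.047² ≈ 196.69 → 197.
Reduction: 435 − 197 = 238.

238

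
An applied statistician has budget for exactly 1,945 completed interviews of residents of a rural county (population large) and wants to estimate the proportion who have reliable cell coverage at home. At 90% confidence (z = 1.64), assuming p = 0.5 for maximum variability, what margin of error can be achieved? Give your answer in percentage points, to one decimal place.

SE(p̂) = √[p(1−p)/n] = √[0.2500/1945] = 0.01134.
E = z × SE = 1.64 × 0.01134 = 0.01859, or 1.9 percentage points.

1.9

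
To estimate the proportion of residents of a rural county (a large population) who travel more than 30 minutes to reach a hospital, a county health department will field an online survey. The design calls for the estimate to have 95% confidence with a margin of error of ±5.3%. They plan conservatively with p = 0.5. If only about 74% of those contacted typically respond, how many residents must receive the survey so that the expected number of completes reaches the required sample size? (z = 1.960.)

Completed interviews needed: n₀ = 1.960² × 0.2500 / 0.053² ≈ 341.90 → 342.
At a 74% response rate, contacts needed = 342 / 0.74 ≈ 462.16 → 463.

463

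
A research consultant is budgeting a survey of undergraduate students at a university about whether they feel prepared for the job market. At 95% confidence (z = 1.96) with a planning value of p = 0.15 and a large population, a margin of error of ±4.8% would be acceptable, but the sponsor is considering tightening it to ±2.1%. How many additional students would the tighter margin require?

898

At ±4.8%: n = 1.96² × 0.1275 / 0.048² ≈ 212.59 → 213.
At ±2.1%: n = 1.96² × 0.1275 / 0.021² ≈ 1110.67 → 1111.
Additional respondents: 1111 − 213 = 898.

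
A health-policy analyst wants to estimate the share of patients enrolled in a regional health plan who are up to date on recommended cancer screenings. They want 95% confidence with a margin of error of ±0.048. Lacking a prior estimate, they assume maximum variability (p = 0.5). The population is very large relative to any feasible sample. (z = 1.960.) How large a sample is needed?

With p = 0.5, p(1−p) = 0.25.
n = z²·p(1−p)/E² = 1.960² × 0.2500 / 0.048² = 3.8416 × 0.2500 / 0.002304 ≈ 416.84.
Rounding up gives n = 417.

417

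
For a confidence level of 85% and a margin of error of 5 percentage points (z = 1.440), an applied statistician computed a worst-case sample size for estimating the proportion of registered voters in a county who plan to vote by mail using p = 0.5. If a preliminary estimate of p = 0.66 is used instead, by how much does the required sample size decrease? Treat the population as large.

21

Conservative (p = 0.5): n = 1.440² × 0.25 / 0.050² ≈ 207.36 → 208.
Using p = 0.66: p(1−p) = 0.2244, so n = 1.440² × 0.2244 / 0.050² ≈ 186.13 → 187.
Reduction: 208 − 187 = 21.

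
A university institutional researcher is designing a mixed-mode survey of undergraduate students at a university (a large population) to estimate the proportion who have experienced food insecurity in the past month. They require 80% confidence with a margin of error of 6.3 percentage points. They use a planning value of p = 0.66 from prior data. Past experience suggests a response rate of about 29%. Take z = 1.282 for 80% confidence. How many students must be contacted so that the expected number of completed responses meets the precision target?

Completed interviews needed: n₀ = 1.282² × 0.2244 / 0.063² ≈ 92.92 → 93.
At a 29% response rate, contacts needed = 93 / 0.29 ≈ 320.69 → 321.

321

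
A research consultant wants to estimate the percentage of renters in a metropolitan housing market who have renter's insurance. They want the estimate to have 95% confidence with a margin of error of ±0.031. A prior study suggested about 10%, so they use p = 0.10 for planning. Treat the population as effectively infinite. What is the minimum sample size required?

360

For 95% confidence, z = 1.960.
With p = 0.10, p(1−p) = 0.0900.
n = z²·p(1−p)/E² = 1.960² × 0.0900 / 0.031² = 3.8416 × 0.0900 / 0.000961 ≈ 359.78.
Rounding up gives n = 360.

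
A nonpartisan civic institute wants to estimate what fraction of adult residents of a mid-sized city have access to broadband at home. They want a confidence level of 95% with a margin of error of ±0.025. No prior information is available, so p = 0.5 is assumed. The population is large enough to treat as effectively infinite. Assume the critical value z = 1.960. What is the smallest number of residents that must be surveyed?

1537

With p = 0.5, p(1−p) = 0.25.
n = z²·p(1−p)/E² = 1.960² × 0.2500 / 0.025² = 3.8416 × 0.2500 / 0.000625 ≈ 1536.64.
Rounding up gives n = 1537.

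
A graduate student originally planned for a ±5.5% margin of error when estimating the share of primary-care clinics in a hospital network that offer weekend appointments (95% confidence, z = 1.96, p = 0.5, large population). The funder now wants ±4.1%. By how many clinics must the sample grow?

At ±5.5%: n = 1.96² × 0.2500 / 0.055² ≈ 317.49 → 318.
At ±4.1%: n = 1.96² × 0.2500 / 0.041² ≈ 571.33 → 572.
Additional respondents: 572 − 318 = 254.

254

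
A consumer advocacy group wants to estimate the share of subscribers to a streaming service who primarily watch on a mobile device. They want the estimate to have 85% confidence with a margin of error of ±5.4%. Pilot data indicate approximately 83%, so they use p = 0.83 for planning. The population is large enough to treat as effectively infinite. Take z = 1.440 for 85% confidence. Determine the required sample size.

101

With p = 0.83, p(1−p) = 0.1411.
n = z²·p(1−p)/E² = 1.440² × 0.1411 / 0.054² = 2.0736 × 0.1411 / 0.002916 ≈ 100.34.
Rounding up gives n = 101.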